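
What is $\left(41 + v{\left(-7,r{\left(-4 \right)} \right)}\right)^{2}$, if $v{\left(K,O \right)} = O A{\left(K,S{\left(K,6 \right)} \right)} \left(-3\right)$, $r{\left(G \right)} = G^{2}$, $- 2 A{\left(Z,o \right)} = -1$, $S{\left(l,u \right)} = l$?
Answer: $289$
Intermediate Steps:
$A{\left(Z,o \right)} = \frac{1}{2}$ ($A{\left(Z,o \right)} = \left(- \frac{1}{2}\right) \left(-1\right) = \frac{1}{2}$)
$v{\left(K,O \right)} = - \frac{3 O}{2}$ ($v{\left(K,O \right)} = O \frac{1}{2} \left(-3\right) = \frac{O}{2} \left(-3\right) = - \frac{3 O}{2}$)
$\left(41 + v{\left(-7,r{\left(-4 \right)} \right)}\right)^{2} = \left(41 - \frac{3 \left(-4\right)^{2}}{2}\right)^{2} = \left(41 - 24\right)^{2} = 17^{2} = 289$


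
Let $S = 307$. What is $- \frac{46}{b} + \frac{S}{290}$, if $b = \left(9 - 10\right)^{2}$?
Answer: $- \frac{13033}{290} \approx -44.941$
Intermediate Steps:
$b = 1$ ($b = \left(-1\right)^{2} = 1$)
$- \frac{46}{b} + \frac{S}{290} = - \frac{46}{1} + \frac{307}{290} = \left(-46\right) 1 + 307 \cdot \frac{1}{290} = -46 + \frac{307}{290} = - \frac{13033}{290}$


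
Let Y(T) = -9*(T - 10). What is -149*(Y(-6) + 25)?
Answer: -25181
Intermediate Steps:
Y(T) = 90 - 9*T (Y(T) = -9*(-10 + T) = 90 - 9*T)
-149*(Y(-6) + 25) = -149*((90 - 9*(-6)) + 25) = -149*((90 + 54) + 25) = -149*(144 + 25) = -149*169 = -25181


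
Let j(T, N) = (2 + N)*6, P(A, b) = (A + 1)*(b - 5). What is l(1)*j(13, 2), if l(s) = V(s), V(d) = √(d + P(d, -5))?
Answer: 24*I*√19 ≈ 104.61*I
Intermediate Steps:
P(A, b) = (1 + A)*(-5 + b)
V(d) = √(-10 - 9*d) (V(d) = √(d + (-5 - 5 - 5*d + d*(-5))) = √(d + (-5 - 5 - 5*d - 5*d)) = √(d + (-10 - 10*d)) = √(-10 - 9*d))
l(s) = √(-10 - 9*s)
j(T, N) = 12 + 6*N
l(1)*j(13, 2) = √(-10 - 9*1)*(12 + 6*2) = √(-10 - 9)*(12 + 12) = √(-19)*24 = (I*√19)*24 = 24*I*√19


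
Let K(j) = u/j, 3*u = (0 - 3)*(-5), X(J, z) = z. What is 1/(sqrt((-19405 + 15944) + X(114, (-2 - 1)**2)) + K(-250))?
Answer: -50/8630001 - 5000*I*sqrt(863)/8630001 ≈ -5.7937e-6 - 0.01702*I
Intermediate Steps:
u = 5 (u = ((0 - 3)*(-5))/3 = (-3*(-5))/3 = (1/3)*15 = 5)
K(j) = 5/j
1/(sqrt((-19405 + 15944) + X(114, (-2 - 1)**2)) + K(-250)) = 1/(sqrt((-19405 + 15944) + (-2 - 1)**2) + 5/(-250)) = 1/(sqrt(-3461 + (-3)**2) + 5*(-1/250)) = 1/(sqrt(-3461 + 9) - 1/50) = 1/(sqrt(-3452) - 1/50) = 1/(2*I*sqrt(863) - 1/50) = 1/(-1/50 + 2*I*sqrt(863))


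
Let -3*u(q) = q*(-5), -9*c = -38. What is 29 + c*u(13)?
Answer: 3253/27 ≈ 120.48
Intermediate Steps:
c = 38/9 (c = -⅑*(-38) = 38/9 ≈ 4.2222)
u(q) = 5*q/3 (u(q) = -q*(-5)/3 = -(-5)*q/3 = 5*q/3)
29 + c*u(13) = 29 + 38*((5/3)*13)/9 = 29 + (38/9)*(65/3) = 29 + 2470/27 = 3253/27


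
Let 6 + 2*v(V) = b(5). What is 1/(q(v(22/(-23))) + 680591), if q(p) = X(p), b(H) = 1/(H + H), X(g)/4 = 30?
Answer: 1/680711 ≈ 1.4691e-6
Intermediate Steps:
X(g) = 120 (X(g) = 4*30 = 120)
b(H) = 1/(2*H)
v(V) = -59/20 (v(V) = -3 + ((1/2)/5)/2 = -3 + ((1/2)*(1/5))/2 = -3 + (1/2)*(1/10) = -3 + 1/20 = -59/20)
q(p) = 120
1/(q(v(22/(-23))) + 680591) = 1/(120 + 680591) = 1/680711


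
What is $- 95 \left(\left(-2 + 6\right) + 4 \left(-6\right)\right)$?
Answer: $1900$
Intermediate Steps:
$- 95 \left(\left(-2 + 6\right) + 4 \left(-6\right)\right) = - 95 \left(4 - 24\right) = \left(-95\right) \left(-20\right) = 1900$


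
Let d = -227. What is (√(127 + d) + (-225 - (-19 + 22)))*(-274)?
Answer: 62472 - 2740*I ≈ 62472.0 - 2740.0*I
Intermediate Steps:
(√(127 + d) + (-225 - (-19 + 22)))*(-274) = (√(127 - 227) + (-225 - (-19 + 22)))*(-274) = (√(-100) + (-225 - 1*3))*(-274) = (10*I + (-225 - 3))*(-274) = (10*I - 228)*(-274) = (-228 + 10*I)*(-274) = 62472 - 2740*I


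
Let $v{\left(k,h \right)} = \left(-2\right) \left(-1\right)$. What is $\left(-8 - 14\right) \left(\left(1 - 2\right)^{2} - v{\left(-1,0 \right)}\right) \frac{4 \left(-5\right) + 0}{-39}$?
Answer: $\frac{440}{39} \approx 11.282$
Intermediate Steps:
$v{\left(k,h \right)} = 2$
$\left(-8 - 14\right) \left(\left(1 - 2\right)^{2} - v{\left(-1,0 \right)}\right) \frac{4 \left(-5\right) + 0}{-39} = \left(-8 - 14\right) \left(\left(1 - 2\right)^{2} - 2\right) \frac{4 \left(-5\right) + 0}{-39} = \left(-8 - 14\right) \left(\left(-1\right)^{2} - 2\right) \left(-20 + 0\right) \left(- \frac{1}{39}\right) = - 22 \left(1 - 2\right) \left(\left(-20\right) \left(- \frac{1}{39}\right)\right) = \left(-22\right) \left(-1\right) \frac{20}{39} = 22 \cdot \frac{20}{39} = \frac{440}{39}$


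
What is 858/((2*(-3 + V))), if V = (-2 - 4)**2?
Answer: 13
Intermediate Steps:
V = 36 (V = (-6)**2 = 36)
858/((2*(-3 + V))) = 858/((2*(-3 + 36))) = 858/((2*33)) = 858/66 = 858*(1/66) = 13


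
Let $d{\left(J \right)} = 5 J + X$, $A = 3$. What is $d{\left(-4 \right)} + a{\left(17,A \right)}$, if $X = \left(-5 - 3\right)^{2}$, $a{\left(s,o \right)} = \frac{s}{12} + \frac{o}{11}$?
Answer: $\frac{6031}{132} \approx 45.689$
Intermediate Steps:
$a{\left(s,o \right)} = \frac{o}{11} + \frac{s}{12}$ ($a{\left(s,o \right)} = s \frac{1}{12} + o \frac{1}{11} = \frac{s}{12} + \frac{o}{11} = \frac{o}{11} + \frac{s}{12}$)
$X = 64$ ($X = \left(-8\right)^{2} = 64$)
$d{\left(J \right)} = 64 + 5 J$ ($d{\left(J \right)} = 5 J + 64 = 64 + 5 J$)
$d{\left(-4 \right)} + a{\left(17,A \right)} = \left(64 + 5 \left(-4\right)\right) + \left(\frac{1}{11} \cdot 3 + \frac{1}{12} \cdot 17\right) = \left(64 - 20\right) + \left(\frac{3}{11} + \frac{17}{12}\right) = 44 + \frac{223}{132} = \frac{6031}{132}$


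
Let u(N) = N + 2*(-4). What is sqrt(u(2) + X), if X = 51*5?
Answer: sqrt(249) ≈ 15.780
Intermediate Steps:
u(N) = -8 + N (u(N) = N - 8 = -8 + N)
X = 255
sqrt(u(2) + X) = sqrt((-8 + 2) + 255) = sqrt(-6 + 255) = sqrt(249)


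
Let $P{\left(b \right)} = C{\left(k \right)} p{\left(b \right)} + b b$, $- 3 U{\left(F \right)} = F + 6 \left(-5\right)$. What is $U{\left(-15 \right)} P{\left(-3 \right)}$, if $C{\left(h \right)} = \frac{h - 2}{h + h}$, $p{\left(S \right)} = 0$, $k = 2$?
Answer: $135$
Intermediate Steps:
$U{\left(F \right)} = 10 - \frac{F}{3}$ ($U{\left(F \right)} = - \frac{F + 6 \left(-5\right)}{3} = - \frac{F - 30}{3} = - \frac{-30 + F}{3} = 10 - \frac{F}{3}$)
$C{\left(h \right)} = \frac{-2 + h}{2 h}$
$P{\left(b \right)} = b^{2}$ ($P{\left(b \right)} = \frac{-2 + 2}{2 \cdot 2} \cdot 0 + b b = \frac{1}{2} \cdot \frac{1}{2} \cdot 0 \cdot 0 + b^{2} = 0 \cdot 0 + b^{2} = 0 + b^{2} = b^{2}$)
$U{\left(-15 \right)} P{\left(-3 \right)} = \left(10 - -5\right) \left(-3\right)^{2} = \left(10 + 5\right) 9 = 15 \cdot 9 = 135$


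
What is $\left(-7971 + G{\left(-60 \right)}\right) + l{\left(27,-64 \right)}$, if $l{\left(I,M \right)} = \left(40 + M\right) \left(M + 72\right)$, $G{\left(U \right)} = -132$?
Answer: $-8295$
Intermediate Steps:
$l{\left(I,M \right)} = \left(40 + M\right) \left(72 + M\right)$
$\left(-7971 + G{\left(-60 \right)}\right) + l{\left(27,-64 \right)} = \left(-7971 - 132\right) + \left(2880 + \left(-64\right)^{2} + 112 \left(-64\right)\right) = -8103 + \left(2880 + 4096 - 7168\right) = -8103 - 192 = -8295$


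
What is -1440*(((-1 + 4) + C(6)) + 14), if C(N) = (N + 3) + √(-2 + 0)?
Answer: -37440 - 1440*I*√2 ≈ -37440.0 - 2036.5*I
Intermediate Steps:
C(N) = 3 + N + I*√2 (C(N) = (3 + N) + √(-2) = (3 + N) + I*√2 = 3 + N + I*√2)
-1440*(((-1 + 4) + C(6)) + 14) = -1440*(((-1 + 4) + (3 + 6 + I*√2)) + 14) = -1440*((3 + (9 + I*√2)) + 14) = -1440*((12 + I*√2) + 14) = -1440*(26 + I*√2) = -90*(416 + 16*I*√2) = -37440 - 1440*I*√2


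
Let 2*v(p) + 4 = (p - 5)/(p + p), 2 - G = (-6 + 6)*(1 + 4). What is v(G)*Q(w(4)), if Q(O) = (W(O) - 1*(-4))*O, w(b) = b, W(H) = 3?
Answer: -133/2 ≈ -66.500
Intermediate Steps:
G = 2 (G = 2 - (-6 + 6)*(1 + 4) = 2 - 0*5 = 2 - 1*0 = 2 + 0 = 2)
v(p) = -2 + (-5 + p)/(4*p) (v(p) = -2 + ((p - 5)/(p + p))/2 = -2 + ((-5 + p)/((2*p)))/2 = -2 + ((-5 + p)*(1/(2*p)))/2 = -2 + ((-5 + p)/(2*p))/2 = -2 + (-5 + p)/(4*p))
Q(O) = 7*O (Q(O) = (3 - 1*(-4))*O = (3 + 4)*O = 7*O)
v(G)*Q(w(4)) = ((¼)*(-5 - 7*2)/2)*(7*4) = ((¼)*(½)*(-5 - 14))*28 = ((¼)*(½)*(-19))*28 = -19/8*28 = -133/2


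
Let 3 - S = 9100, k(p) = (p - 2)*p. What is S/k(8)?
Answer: -9097/48 ≈ -189.52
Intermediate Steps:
k(p) = p*(-2 + p) (k(p) = (-2 + p)*p = p*(-2 + p))
S = -9097 (S = 3 - 1*9100 = 3 - 9100 = -9097)
S/k(8) = -9097*1/(8*(-2 + 8)) = -9097/(8*6) = -9097/48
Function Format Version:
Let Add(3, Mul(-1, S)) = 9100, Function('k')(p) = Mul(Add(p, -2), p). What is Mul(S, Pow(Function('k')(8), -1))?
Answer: Rational(-9097, 48) ≈ -189.52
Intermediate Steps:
Function('k')(p) = Mul(p, Add(-2, p)) (Function('k')(p) = Mul(Add(-2, p), p) = Mul(p, Add(-2, p)))
S = -9097 (S = Add(3, Mul(-1, 9100)) = Add(3, -9100) = -9097)
Mul(S, Pow(Function('k')(8), -1)) = Mul(-9097, Pow(Mul(8, Add(-2, 8)), -1)) = Mul(-9097, Pow(Mul(8, 6), -1)) = Mul(-9097, Pow(48, -1)) = Mul(-9097, Rational(1, 48)) = Rational(-9097, 48)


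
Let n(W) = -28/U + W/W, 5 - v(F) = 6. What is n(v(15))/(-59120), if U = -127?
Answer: -31/1501648 ≈ -2.0644e-5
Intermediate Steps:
v(F) = -1 (v(F) = 5 - 1*6 = 5 - 6 = -1)
n(W) = 155/127 (n(W) = -28/(-127) + W/W = -28*(-1/127) + 1 = 28/127 + 1 = 155/127)
n(v(15))/(-59120) = (155/127)/(-59120) = (155/127)*(-1/59120) = -31/1501648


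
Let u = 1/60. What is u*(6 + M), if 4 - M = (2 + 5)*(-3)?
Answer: 31/60 ≈ 0.51667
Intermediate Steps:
u = 1/60 ≈ 0.016667
M = 25 (M = 4 - (2 + 5)*(-3) = 4 - 7*(-3) = 4 - 1*(-21) = 4 + 21 = 25)
u*(6 + M) = (6 + 25)/60 = (1/60)*31 = 31/60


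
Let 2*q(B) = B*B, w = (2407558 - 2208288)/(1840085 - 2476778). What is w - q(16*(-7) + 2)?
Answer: -3852191920/636693 ≈ -6050.3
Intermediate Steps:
w = -199270/636693 (w = 199270/(-636693) = 199270*(-1/636693) = -199270/636693 ≈ -0.31298)
q(B) = B**2/2 (q(B) = (B*B)/2 = B**2/2)
w - q(16*(-7) + 2) = -199270/636693 - (16*(-7) + 2)**2/2 = -199270/636693 - (-112 + 2)**2/2 = -199270/636693 - (-110)**2/2 = -199270/636693 - 12100/2 = -199270/636693 - 1*6050 = -199270/636693 - 6050 = -3852191920/636693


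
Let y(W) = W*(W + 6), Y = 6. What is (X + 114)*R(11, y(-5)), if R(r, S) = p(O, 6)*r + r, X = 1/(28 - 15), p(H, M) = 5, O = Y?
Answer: 97878/13 ≈ 7529.1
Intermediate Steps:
O = 6
X = 1/13 ≈ 0.076923
y(W) = W*(6 + W)
R(r, S) = 6*r (R(r, S) = 5*r + r = 6*r)
(X + 114)*R(11, y(-5)) = (1/13 + 114)*(6*11) = (1483/13)*66 = 97878/13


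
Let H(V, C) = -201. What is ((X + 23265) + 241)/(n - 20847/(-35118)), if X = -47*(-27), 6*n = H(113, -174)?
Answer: -145008075/192601 ≈ -752.89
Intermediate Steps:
n = -67/2 (n = (⅙)*(-201) = -67/2 ≈ -33.500)
X = 1269
((X + 23265) + 241)/(n - 20847/(-35118)) = ((1269 + 23265) + 241)/(-67/2 - 20847/(-35118)) = (24534 + 241)/(-67/2 - 20847*(-1/35118)) = 24775/(-67/2 + 6949/11706) = 24775/(-192601/5853) = 24775*(-5853/192601) = -145008075/192601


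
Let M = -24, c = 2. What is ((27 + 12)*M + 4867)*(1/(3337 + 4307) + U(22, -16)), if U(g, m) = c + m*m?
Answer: 7752533443/7644 ≈ 1.0142e+6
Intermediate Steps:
U(g, m) = 2 + m² (U(g, m) = 2 + m*m = 2 + m²)
((27 + 12)*M + 4867)*(1/(3337 + 4307) + U(22, -16)) = ((27 + 12)*(-24) + 4867)*(1/(3337 + 4307) + (2 + (-16)²)) = (39*(-24) + 4867)*(1/7644 + (2 + 256)) = (-936 + 4867)*(1/7644 + 258) = 3931*(1972153/7644) = 7752533443/7644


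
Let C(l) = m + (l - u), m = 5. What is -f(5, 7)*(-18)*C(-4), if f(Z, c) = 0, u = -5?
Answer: 0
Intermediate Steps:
C(l) = 10 + l (C(l) = 5 + (l - 1*(-5)) = 5 + (l + 5) = 5 + (5 + l) = 10 + l)
-f(5, 7)*(-18)*C(-4) = -0*(-18)*(10 - 4) = -0*6 = -1*0 = 0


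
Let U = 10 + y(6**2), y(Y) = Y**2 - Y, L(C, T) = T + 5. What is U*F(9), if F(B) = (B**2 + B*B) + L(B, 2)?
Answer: 214630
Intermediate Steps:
L(C, T) = 5 + T
F(B) = 7 + 2*B**2 (F(B) = (B**2 + B*B) + (5 + 2) = (B**2 + B**2) + 7 = 2*B**2 + 7 = 7 + 2*B**2)
U = 1270 (U = 10 + 6**2*(-1 + 6**2) = 10 + 36*(-1 + 36) = 10 + 36*35 = 10 + 1260 = 1270)
U*F(9) = 1270*(7 + 2*9**2) = 1270*(7 + 2*81) = 1270*(7 + 162) = 1270*169 = 214630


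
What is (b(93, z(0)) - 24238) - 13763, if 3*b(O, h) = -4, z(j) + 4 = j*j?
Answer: -114007/3 ≈ -38002.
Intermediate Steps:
z(j) = -4 + j**2 (z(j) = -4 + j*j = -4 + j**2)
b(O, h) = -4/3 (b(O, h) = (1/3)*(-4) = -4/3)
(b(93, z(0)) - 24238) - 13763 = (-4/3 - 24238) - 13763 = -72718/3 - 13763 = -114007/3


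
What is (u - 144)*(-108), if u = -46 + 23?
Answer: 18036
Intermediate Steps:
u = -23
(u - 144)*(-108) = (-23 - 144)*(-108) = -167*(-108) = 18036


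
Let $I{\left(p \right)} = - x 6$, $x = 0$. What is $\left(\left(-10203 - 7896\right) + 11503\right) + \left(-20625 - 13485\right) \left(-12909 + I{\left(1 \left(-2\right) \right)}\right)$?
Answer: $440319394$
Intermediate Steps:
$I{\left(p \right)} = 0$ ($I{\left(p \right)} = \left(-1\right) 0 \cdot 6 = 0 \cdot 6 = 0$)
$\left(\left(-10203 - 7896\right) + 11503\right) + \left(-20625 - 13485\right) \left(-12909 + I{\left(1 \left(-2\right) \right)}\right) = \left(\left(-10203 - 7896\right) + 11503\right) + \left(-20625 - 13485\right) \left(-12909 + 0\right) = \left(-18099 + 11503\right) - -440325990 = -6596 + 440325990 = 440319394$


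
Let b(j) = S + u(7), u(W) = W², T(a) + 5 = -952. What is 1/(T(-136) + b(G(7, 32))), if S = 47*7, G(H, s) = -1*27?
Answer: -1/579 ≈ -0.0017271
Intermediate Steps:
G(H, s) = -27
S = 329
T(a) = -957 (T(a) = -5 - 952 = -957)
b(j) = 378 (b(j) = 329 + 7² = 329 + 49 = 378)
1/(T(-136) + b(G(7, 32))) = 1/(-957 + 378) = 1/(-579) = -1/579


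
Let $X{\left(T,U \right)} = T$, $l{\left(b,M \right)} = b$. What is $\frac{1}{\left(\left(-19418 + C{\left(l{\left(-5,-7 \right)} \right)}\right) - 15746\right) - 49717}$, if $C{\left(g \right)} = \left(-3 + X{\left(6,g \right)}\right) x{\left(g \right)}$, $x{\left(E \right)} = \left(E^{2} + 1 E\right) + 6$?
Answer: $- \frac{1}{84803} \approx -1.1792 \cdot 10^{-5}$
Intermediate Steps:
$x{\left(E \right)} = 6 + E + E^{2}$ ($x{\left(E \right)} = \left(E^{2} + E\right) + 6 = \left(E + E^{2}\right) + 6 = 6 + E + E^{2}$)
$C{\left(g \right)} = 18 + 3 g + 3 g^{2}$ ($C{\left(g \right)} = \left(-3 + 6\right) \left(6 + g + g^{2}\right) = 3 \left(6 + g + g^{2}\right) = 18 + 3 g + 3 g^{2}$)
$\frac{1}{\left(\left(-19418 + C{\left(l{\left(-5,-7 \right)} \right)}\right) - 15746\right) - 49717} = \frac{1}{\left(\left(-19418 + \left(18 + 3 \left(-5\right) + 3 \left(-5\right)^{2}\right)\right) - 15746\right) - 49717} = \frac{1}{\left(\left(-19418 + \left(18 - 15 + 3 \cdot 25\right)\right) - 15746\right) - 49717} = \frac{1}{\left(\left(-19418 + \left(18 - 15 + 75\right)\right) - 15746\right) - 49717} = \frac{1}{\left(\left(-19418 + 78\right) - 15746\right) - 49717} = \frac{1}{\left(-19340 - 15746\right) - 49717} = \frac{1}{-35086 - 49717} = \frac{1}{-84803} = - \frac{1}{84803}$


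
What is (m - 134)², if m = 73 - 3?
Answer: 4096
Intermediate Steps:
m = 70
(m - 134)² = (70 - 134)² = (-64)² = 4096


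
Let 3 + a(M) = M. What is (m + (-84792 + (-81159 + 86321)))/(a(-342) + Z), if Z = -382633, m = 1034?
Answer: 39298/191489 ≈ 0.20522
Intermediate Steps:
a(M) = -3 + M
(m + (-84792 + (-81159 + 86321)))/(a(-342) + Z) = (1034 + (-84792 + (-81159 + 86321)))/((-3 - 342) - 382633) = (1034 + (-84792 + 5162))/(-345 - 382633) = (1034 - 79630)/(-382978) = -78596*(-1/382978) = 39298/191489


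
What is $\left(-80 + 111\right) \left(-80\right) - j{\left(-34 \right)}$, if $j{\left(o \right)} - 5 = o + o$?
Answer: $-2417$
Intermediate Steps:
$j{\left(o \right)} = 5 + 2 o$ ($j{\left(o \right)} = 5 + \left(o + o\right) = 5 + 2 o$)
$\left(-80 + 111\right) \left(-80\right) - j{\left(-34 \right)} = \left(-80 + 111\right) \left(-80\right) - \left(5 + 2 \left(-34\right)\right) = 31 \left(-80\right) - \left(5 - 68\right) = -2480 - -63 = -2480 + 63 = -2417$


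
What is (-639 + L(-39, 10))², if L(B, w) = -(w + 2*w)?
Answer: 447561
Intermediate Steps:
L(B, w) = -3*w
(-639 + L(-39, 10))² = (-639 - 3*10)² = (-639 - 30)² = (-669)² = 447561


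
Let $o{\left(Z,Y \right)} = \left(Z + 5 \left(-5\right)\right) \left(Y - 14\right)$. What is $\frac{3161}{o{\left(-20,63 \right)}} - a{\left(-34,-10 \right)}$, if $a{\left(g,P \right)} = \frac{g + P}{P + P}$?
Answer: $- \frac{8012}{2205} \approx -3.6336$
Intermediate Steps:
$o{\left(Z,Y \right)} = \left(-25 + Z\right) \left(-14 + Y\right)$ ($o{\left(Z,Y \right)} = \left(Z - 25\right) \left(-14 + Y\right) = \left(-25 + Z\right) \left(-14 + Y\right)$)
$a{\left(g,P \right)} = \frac{P + g}{2 P}$
$\frac{3161}{o{\left(-20,63 \right)}} - a{\left(-34,-10 \right)} = \frac{3161}{350 - 1575 - -280 + 63 \left(-20\right)} - \frac{-10 - 34}{2 \left(-10\right)} = \frac{3161}{350 - 1575 + 280 - 1260} - \frac{1}{2} \left(- \frac{1}{10}\right) \left(-44\right) = \frac{3161}{-2205} - \frac{11}{5} = 3161 \left(- \frac{1}{2205}\right) - \frac{11}{5} = - \frac{3161}{2205} - \frac{11}{5} = - \frac{8012}{2205}$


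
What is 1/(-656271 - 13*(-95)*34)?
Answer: -1/614281 ≈ -1.6279e-6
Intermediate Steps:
1/(-656271 - 13*(-95)*34) = 1/(-656271 + 1235*34) = 1/(-656271 + 41990) = 1/(-614281) = -1/614281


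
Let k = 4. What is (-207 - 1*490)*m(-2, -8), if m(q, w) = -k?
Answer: 2788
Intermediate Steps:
m(q, w) = -4 (m(q, w) = -1*4 = -4)
(-207 - 1*490)*m(-2, -8) = (-207 - 1*490)*(-4) = (-207 - 490)*(-4) = -697*(-4) = 2788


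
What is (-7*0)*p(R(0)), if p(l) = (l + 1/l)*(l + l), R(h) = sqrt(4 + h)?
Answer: 0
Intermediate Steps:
p(l) = 2*l*(l + 1/l) (p(l) = (l + 1/l)*(2*l) = 2*l*(l + 1/l))
(-7*0)*p(R(0)) = (-7*0)*(2 + 2*(sqrt(4 + 0))**2) = 0*(2 + 2*(sqrt(4))**2) = 0*(2 + 2*2**2) = 0*(2 + 2*4) = 0*(2 + 8) = 0*10 = 0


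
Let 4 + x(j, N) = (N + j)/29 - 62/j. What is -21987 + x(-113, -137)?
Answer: -72090959/3277 ≈ -21999.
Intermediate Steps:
x(j, N) = -4 - 62/j + N/29 + j/29 (x(j, N) = -4 + ((N + j)/29 - 62/j) = -4 + ((N + j)*(1/29) - 62/j) = -4 + ((N/29 + j/29) - 62/j) = -4 + (-62/j + N/29 + j/29) = -4 - 62/j + N/29 + j/29)
-21987 + x(-113, -137) = -21987 + (1/29)*(-1798 - 113*(-116 - 137 - 113))/(-113) = -21987 + (1/29)*(-1/113)*(-1798 - 113*(-366)) = -21987 + (1/29)*(-1/113)*(-1798 + 41358) = -21987 + (1/29)*(-1/113)*39560 = -21987 - 39560/3277 = -72090959/3277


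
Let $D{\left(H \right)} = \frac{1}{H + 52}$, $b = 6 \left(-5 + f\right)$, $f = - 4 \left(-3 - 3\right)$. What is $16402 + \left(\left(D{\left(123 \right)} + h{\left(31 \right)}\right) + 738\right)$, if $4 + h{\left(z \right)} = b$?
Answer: $\frac{3018751}{175} \approx 17250.0$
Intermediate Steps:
$f = 24$ ($f = \left(-4\right) \left(-6\right) = 24$)
$b = 114$ ($b = 6 \left(-5 + 24\right) = 6 \cdot 19 = 114$)
$D{\left(H \right)} = \frac{1}{52 + H}$
$h{\left(z \right)} = 110$ ($h{\left(z \right)} = -4 + 114 = 110$)
$16402 + \left(\left(D{\left(123 \right)} + h{\left(31 \right)}\right) + 738\right) = 16402 + \left(\left(\frac{1}{52 + 123} + 110\right) + 738\right) = 16402 + \left(\left(\frac{1}{175} + 110\right) + 738\right) = 16402 + \left(\frac{19251}{175} + 738\right) = 16402 + \frac{148401}{175} = \frac{3018751}{175}$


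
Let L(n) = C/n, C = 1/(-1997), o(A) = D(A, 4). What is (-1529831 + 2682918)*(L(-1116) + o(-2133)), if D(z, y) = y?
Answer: 10279319747983/2228652 ≈ 4.6124e+6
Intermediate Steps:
o(A) = 4
C = -1/1997 ≈ -0.00050075
L(n) = -1/(1997*n)
(-1529831 + 2682918)*(L(-1116) + o(-2133)) = (-1529831 + 2682918)*(-1/1997/(-1116) + 4) = 1153087*(-1/1997*(-1/1116) + 4) = 1153087*(1/2228652 + 4) = 1153087*(8914609/2228652) = 10279319747983/2228652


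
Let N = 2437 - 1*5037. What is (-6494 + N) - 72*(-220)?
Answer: 6746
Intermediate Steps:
N = -2600 (N = 2437 - 5037 = -2600)
(-6494 + N) - 72*(-220) = (-6494 - 2600) - 72*(-220) = -9094 + 15840 = 6746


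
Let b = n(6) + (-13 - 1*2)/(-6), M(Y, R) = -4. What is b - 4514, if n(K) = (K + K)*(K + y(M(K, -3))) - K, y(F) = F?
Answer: -8987/2 ≈ -4493.5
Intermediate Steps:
n(K) = -K + 2*K*(-4 + K) (n(K) = (K + K)*(K - 4) - K = (2*K)*(-4 + K) - K = 2*K*(-4 + K) - K = -K + 2*K*(-4 + K))
b = 41/2 (b = 6*(-9 + 2*6) + (-13 - 1*2)/(-6) = 6*(-9 + 12) + (-13 - 2)*(-⅙) = 6*3 - 15*(-⅙) = 18 + 5/2 = 41/2 ≈ 20.500)
b - 4514 = 41/2 - 4514 = -8987/2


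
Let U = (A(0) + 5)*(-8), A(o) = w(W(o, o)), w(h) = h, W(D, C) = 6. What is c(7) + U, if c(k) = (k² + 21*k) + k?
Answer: 115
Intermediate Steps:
c(k) = k² + 22*k
A(o) = 6
U = -88 (U = (6 + 5)*(-8) = 11*(-8) = -88)
c(7) + U = 7*(22 + 7) - 88 = 7*29 - 88 = 203 - 88 = 115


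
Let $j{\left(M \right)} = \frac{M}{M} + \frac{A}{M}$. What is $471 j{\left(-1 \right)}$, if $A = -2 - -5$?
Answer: $-942$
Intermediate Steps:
$A = 3$ ($A = -2 + 5 = 3$)
$j{\left(M \right)} = 1 + \frac{3}{M}$ ($j{\left(M \right)} = \frac{M}{M} + \frac{3}{M} = 1 + \frac{3}{M}$)
$471 j{\left(-1 \right)} = 471 \frac{3 - 1}{-1} = 471 \left(\left(-1\right) 2\right) = 471 \left(-2\right) = -942$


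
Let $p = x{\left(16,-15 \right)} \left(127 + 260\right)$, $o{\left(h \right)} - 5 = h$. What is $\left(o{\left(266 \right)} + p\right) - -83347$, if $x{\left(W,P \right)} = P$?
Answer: $77813$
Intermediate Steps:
$o{\left(h \right)} = 5 + h$
$p = -5805$ ($p = - 15 \left(127 + 260\right) = \left(-15\right) 387 = -5805$)
$\left(o{\left(266 \right)} + p\right) - -83347 = \left(\left(5 + 266\right) - 5805\right) - -83347 = \left(271 - 5805\right) + \left(-16433 + 99780\right) = -5534 + 83347 = 77813$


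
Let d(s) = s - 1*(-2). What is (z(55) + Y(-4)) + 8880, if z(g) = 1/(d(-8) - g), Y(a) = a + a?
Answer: 541191/61 ≈ 8872.0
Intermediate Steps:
d(s) = 2 + s (d(s) = s + 2 = 2 + s)
Y(a) = 2*a
z(g) = 1/(-6 - g) (z(g) = 1/((2 - 8) - g) = 1/(-6 - g))
(z(55) + Y(-4)) + 8880 = (-1/(6 + 55) + 2*(-4)) + 8880 = (-1/61 - 8) + 8880 = -489/61 + 8880 = 541191/61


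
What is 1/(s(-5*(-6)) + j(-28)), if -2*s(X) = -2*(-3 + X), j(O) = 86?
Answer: 1/113 ≈ 0.0088496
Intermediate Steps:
s(X) = -3 + X (s(X) = -(-1)*(-3 + X) = -(6 - 2*X)/2 = -3 + X)
1/(s(-5*(-6)) + j(-28)) = 1/((-3 - 5*(-6)) + 86) = 1/((-3 + 30) + 86) = 1/(27 + 86) = 1/113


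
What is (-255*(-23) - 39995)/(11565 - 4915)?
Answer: -3413/665 ≈ -5.1323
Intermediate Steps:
(-255*(-23) - 39995)/(11565 - 4915) = (5865 - 39995)/6650 = -34130*1/6650 = -3413/665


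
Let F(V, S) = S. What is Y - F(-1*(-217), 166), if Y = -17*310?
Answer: -5436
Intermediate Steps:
Y = -5270
Y - F(-1*(-217), 166) = -5270 - 1*166 = -5270 - 166 = -5436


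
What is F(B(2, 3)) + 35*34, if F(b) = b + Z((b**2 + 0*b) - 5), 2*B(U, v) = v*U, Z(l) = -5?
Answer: 1188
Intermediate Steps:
B(U, v) = U*v/2 (B(U, v) = (v*U)/2 = (U*v)/2 = U*v/2)
F(b) = -5 + b (F(b) = b - 5 = -5 + b)
F(B(2, 3)) + 35*34 = (-5 + (1/2)*2*3) + 35*34 = (-5 + 3) + 1190 = -2 + 1190 = 1188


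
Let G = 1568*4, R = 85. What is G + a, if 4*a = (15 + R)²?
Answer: 8772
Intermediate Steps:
a = 2500 (a = (15 + 85)²/4 = (¼)*100² = (¼)*10000 = 2500)
G = 6272
G + a = 6272 + 2500 = 8772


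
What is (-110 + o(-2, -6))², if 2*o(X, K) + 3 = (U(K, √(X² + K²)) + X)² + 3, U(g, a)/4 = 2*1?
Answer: 8464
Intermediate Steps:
U(g, a) = 8 (U(g, a) = 4*(2*1) = 4*2 = 8)
o(X, K) = (8 + X)²/2 (o(X, K) = -3/2 + ((8 + X)² + 3)/2 = -3/2 + (3 + (8 + X)²)/2 = -3/2 + (3/2 + (8 + X)²/2) = (8 + X)²/2)
(-110 + o(-2, -6))² = (-110 + (8 - 2)²/2)² = (-110 + (½)*6²)² = (-110 + (½)*36)² = (-110 + 18)² = (-92)² = 8464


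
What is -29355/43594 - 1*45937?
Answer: -2002606933/43594 ≈ -45938.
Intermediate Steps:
-29355/43594 - 1*45937 = -29355*1/43594 - 45937 = -29355/43594 - 45937 = -2002606933/43594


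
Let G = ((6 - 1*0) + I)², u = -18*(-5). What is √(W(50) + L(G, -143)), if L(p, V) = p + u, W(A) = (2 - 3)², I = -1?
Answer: 2*√29 ≈ 10.770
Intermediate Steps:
u = 90
G = 25 (G = ((6 - 1*0) - 1)² = ((6 + 0) - 1)² = (6 - 1)² = 5² = 25)
W(A) = 1 (W(A) = (-1)² = 1)
L(p, V) = 90 + p (L(p, V) = p + 90 = 90 + p)
√(W(50) + L(G, -143)) = √(1 + (90 + 25)) = √(1 + 115) = √116 = 2*√29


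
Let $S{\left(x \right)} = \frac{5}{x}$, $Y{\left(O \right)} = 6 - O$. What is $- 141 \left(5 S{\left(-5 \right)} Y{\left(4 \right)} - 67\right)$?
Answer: $10857$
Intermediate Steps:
$- 141 \left(5 S{\left(-5 \right)} Y{\left(4 \right)} - 67\right) = - 141 \left(5 \frac{5}{-5} \left(6 - 4\right) - 67\right) = - 141 \left(5 \cdot 5 \left(- \frac{1}{5}\right) \left(6 - 4\right) - 67\right) = - 141 \left(5 \left(-1\right) 2 - 67\right) = - 141 \left(\left(-5\right) 2 - 67\right) = - 141 \left(-10 - 67\right) = \left(-141\right) \left(-77\right) = 10857$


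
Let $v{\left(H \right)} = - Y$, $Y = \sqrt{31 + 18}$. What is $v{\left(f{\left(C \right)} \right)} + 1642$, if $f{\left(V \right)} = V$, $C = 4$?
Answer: $1635$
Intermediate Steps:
$Y = 7$ ($Y = \sqrt{49} = 7$)
$v{\left(H \right)} = -7$ ($v{\left(H \right)} = \left(-1\right) 7 = -7$)
$v{\left(f{\left(C \right)} \right)} + 1642 = -7 + 1642 = 1635$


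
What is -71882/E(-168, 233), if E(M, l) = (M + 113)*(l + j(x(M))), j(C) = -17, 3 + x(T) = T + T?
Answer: 35941/5940 ≈ 6.0507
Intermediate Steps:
x(T) = -3 + 2*T (x(T) = -3 + (T + T) = -3 + 2*T)
E(M, l) = (-17 + l)*(113 + M) (E(M, l) = (M + 113)*(l - 17) = (113 + M)*(-17 + l) = (-17 + l)*(113 + M))
-71882/E(-168, 233) = -71882/(-1921 - 17*(-168) + 113*233 - 168*233) = -71882/(-1921 + 2856 + 26329 - 39144) = -71882/(-11880) = -71882*(-1/11880) = 35941/5940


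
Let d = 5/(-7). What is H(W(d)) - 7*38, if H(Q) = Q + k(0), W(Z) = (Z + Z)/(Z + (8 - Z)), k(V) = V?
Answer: -7453/28 ≈ -266.18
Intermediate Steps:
d = -5/7 (d = 5*(-1/7) = -5/7 ≈ -0.71429)
W(Z) = Z/4 (W(Z) = (2*Z)/8 = (2*Z)*(1/8) = Z/4)
H(Q) = Q (H(Q) = Q + 0 = Q)
H(W(d)) - 7*38 = (1/4)*(-5/7) - 7*38 = -5/28 - 1*266 = -5/28 - 266 = -7453/28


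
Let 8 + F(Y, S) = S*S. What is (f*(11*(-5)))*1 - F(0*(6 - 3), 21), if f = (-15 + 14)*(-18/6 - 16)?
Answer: -1478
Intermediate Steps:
f = 19 (f = -(-18*⅙ - 16) = -(-3 - 16) = -1*(-19) = 19)
F(Y, S) = -8 + S² (F(Y, S) = -8 + S*S = -8 + S²)
(f*(11*(-5)))*1 - F(0*(6 - 3), 21) = (19*(11*(-5)))*1 - (-8 + 21²) = (19*(-55))*1 - (-8 + 441) = -1045*1 - 1*433 = -1045 - 433 = -1478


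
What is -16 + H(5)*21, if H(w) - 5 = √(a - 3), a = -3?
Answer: 89 + 21*I*√6 ≈ 89.0 + 51.439*I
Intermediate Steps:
H(w) = 5 + I*√6 (H(w) = 5 + √(-3 - 3) = 5 + √(-6) = 5 + I*√6)
-16 + H(5)*21 = -16 + (5 + I*√6)*21 = -16 + (105 + 21*I*√6) = 89 + 21*I*√6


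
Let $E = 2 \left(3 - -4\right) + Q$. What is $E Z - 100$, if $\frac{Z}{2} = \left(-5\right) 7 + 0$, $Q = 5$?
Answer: $-1430$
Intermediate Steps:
$Z = -70$ ($Z = 2 \left(\left(-5\right) 7 + 0\right) = 2 \left(-35 + 0\right) = 2 \left(-35\right) = -70$)
$E = 19$ ($E = 2 \left(3 - -4\right) + 5 = 2 \left(3 + 4\right) + 5 = 2 \cdot 7 + 5 = 14 + 5 = 19$)
$E Z - 100 = 19 \left(-70\right) - 100 = -1330 - 100 = -1430$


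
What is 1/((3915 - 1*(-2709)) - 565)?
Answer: 1/6059 ≈ 0.00016504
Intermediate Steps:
1/((3915 - 1*(-2709)) - 565) = 1/((3915 + 2709) - 565) = 1/(6624 - 565) = 1/6059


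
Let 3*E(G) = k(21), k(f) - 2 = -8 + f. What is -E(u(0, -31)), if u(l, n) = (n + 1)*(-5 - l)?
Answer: -5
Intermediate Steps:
u(l, n) = (1 + n)*(-5 - l)
k(f) = -6 + f (k(f) = 2 + (-8 + f) = -6 + f)
E(G) = 5 (E(G) = (-6 + 21)/3 = (⅓)*15 = 5)
-E(u(0, -31)) = -1*5 = -5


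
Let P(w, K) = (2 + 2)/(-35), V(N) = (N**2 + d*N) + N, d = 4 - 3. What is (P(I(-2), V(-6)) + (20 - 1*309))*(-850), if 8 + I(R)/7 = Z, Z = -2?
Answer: 1720230/7 ≈ 2.4575e+5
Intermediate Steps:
d = 1
I(R) = -70 (I(R) = -56 + 7*(-2) = -56 - 14 = -70)
V(N) = N**2 + 2*N (V(N) = (N**2 + 1*N) + N = (N**2 + N) + N = (N + N**2) + N = N**2 + 2*N)
P(w, K) = -4/35 (P(w, K) = 4*(-1/35) = -4/35)
(P(I(-2), V(-6)) + (20 - 1*309))*(-850) = (-4/35 + (20 - 1*309))*(-850) = (-4/35 + (20 - 309))*(-850) = (-4/35 - 289)*(-850) = -10119/35*(-850) = 1720230/7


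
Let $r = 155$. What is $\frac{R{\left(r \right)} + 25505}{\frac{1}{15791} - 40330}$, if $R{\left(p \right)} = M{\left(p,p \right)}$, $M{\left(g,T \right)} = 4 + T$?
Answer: $- \frac{405260224}{636851029} \approx -0.63635$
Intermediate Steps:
$R{\left(p \right)} = 4 + p$
$\frac{R{\left(r \right)} + 25505}{\frac{1}{15791} - 40330} = \frac{\left(4 + 155\right) + 25505}{\frac{1}{15791} - 40330} = \frac{159 + 25505}{\frac{1}{15791} - 40330} = \frac{25664}{- \frac{636851029}{15791}} = 25664 \left(- \frac{15791}{636851029}\right) = - \frac{405260224}{636851029}$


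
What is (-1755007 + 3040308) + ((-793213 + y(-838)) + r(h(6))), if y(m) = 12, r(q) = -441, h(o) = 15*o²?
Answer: 491659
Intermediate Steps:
(-1755007 + 3040308) + ((-793213 + y(-838)) + r(h(6))) = (-1755007 + 3040308) + ((-793213 + 12) - 441) = 1285301 + (-793201 - 441) = 1285301 - 793642 = 491659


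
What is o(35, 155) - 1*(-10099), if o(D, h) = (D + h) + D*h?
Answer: 15714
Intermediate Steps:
o(D, h) = D + h + D*h
o(35, 155) - 1*(-10099) = (35 + 155 + 35*155) - 1*(-10099) = (35 + 155 + 5425) + 10099 = 5615 + 10099 = 15714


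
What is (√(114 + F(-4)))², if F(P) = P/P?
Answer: 115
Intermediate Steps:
F(P) = 1
(√(114 + F(-4)))² = (√(114 + 1))² = (√115)² = 115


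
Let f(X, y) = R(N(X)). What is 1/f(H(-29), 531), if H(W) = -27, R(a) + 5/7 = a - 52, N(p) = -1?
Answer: -7/376 ≈ -0.018617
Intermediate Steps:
R(a) = -369/7 + a (R(a) = -5/7 + (a - 52) = -5/7 + (-52 + a) = -369/7 + a)
f(X, y) = -376/7 (f(X, y) = -369/7 - 1 = -376/7)
1/f(H(-29), 531) = 1/(-376/7) = -7/376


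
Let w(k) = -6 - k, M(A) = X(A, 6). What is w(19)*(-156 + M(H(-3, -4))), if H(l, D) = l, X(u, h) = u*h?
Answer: 4350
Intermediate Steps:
X(u, h) = h*u
M(A) = 6*A
w(19)*(-156 + M(H(-3, -4))) = (-6 - 1*19)*(-156 + 6*(-3)) = (-6 - 19)*(-156 - 18) = -25*(-174) = 4350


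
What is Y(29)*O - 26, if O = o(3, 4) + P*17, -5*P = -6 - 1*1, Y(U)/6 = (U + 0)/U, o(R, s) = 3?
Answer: 674/5 ≈ 134.80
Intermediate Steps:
Y(U) = 6 (Y(U) = 6*((U + 0)/U) = 6*(U/U) = 6*1 = 6)
P = 7/5 (P = -(-6 - 1*1)/5 = -(-6 - 1)/5 = -1/5*(-7) = 7/5 ≈ 1.4000)
O = 134/5 (O = 3 + (7/5)*17 = 3 + 119/5 = 134/5 ≈ 26.800)
Y(29)*O - 26 = 6*(134/5) - 26 = 804/5 - 26 = 674/5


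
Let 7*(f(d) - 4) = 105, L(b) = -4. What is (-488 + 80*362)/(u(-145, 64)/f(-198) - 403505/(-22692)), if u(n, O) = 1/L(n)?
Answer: 6137822928/3830461 ≈ 1602.4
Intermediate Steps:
f(d) = 19 (f(d) = 4 + (1/7)*105 = 4 + 15 = 19)
u(n, O) = -1/4 (u(n, O) = 1/(-4) = -1/4)
(-488 + 80*362)/(u(-145, 64)/f(-198) - 403505/(-22692)) = (-488 + 80*362)/(-1/4/19 - 403505/(-22692)) = (-488 + 28960)/(-1/4*1/19 - 403505*(-1/22692)) = 28472/(-1/76 + 403505/22692) = 28472/(3830461/215574) = 28472*(215574/3830461) = 6137822928/3830461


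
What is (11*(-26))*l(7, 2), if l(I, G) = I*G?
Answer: -4004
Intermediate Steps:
l(I, G) = G*I
(11*(-26))*l(7, 2) = (11*(-26))*(2*7) = -286*14 = -4004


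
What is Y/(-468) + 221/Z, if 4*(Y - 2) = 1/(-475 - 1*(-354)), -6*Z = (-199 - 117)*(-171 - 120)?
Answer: -32439697/1735761456 ≈ -0.018689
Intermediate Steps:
Z = -15326 (Z = -(-199 - 117)*(-171 - 120)/6 = -(-158)*(-291)/3 = -⅙*91956 = -15326)
Y = 967/484 (Y = 2 + 1/(4*(-475 - 1*(-354))) = 2 + 1/(4*(-475 + 354)) = 2 + (¼)/(-121) = 2 + (¼)*(-1/121) = 2 - 1/484 = 967/484 ≈ 1.9979)
Y/(-468) + 221/Z = (967/484)/(-468) + 221/(-15326) = (967/484)*(-1/468) + 221*(-1/15326) = -967/226512 - 221/15326 = -32439697/1735761456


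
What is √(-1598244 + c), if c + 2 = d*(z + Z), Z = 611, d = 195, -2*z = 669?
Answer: I*√6177314/2 ≈ 1242.7*I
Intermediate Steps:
z = -669/2 (z = -½*669 = -669/2 ≈ -334.50)
c = 107831/2 (c = -2 + 195*(-669/2 + 611) = -2 + 195*(553/2) = -2 + 107835/2 = 107831/2 ≈ 53916.)
√(-1598244 + c) = √(-1598244 + 107831/2) = √(-3088657/2) = I*√6177314/2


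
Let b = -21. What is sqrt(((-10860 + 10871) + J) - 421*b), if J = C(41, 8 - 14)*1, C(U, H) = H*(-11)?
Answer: 7*sqrt(182) ≈ 94.435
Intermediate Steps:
C(U, H) = -11*H
J = 66 (J = -11*(8 - 14)*1 = -11*(-6)*1 = 66*1 = 66)
sqrt(((-10860 + 10871) + J) - 421*b) = sqrt(((-10860 + 10871) + 66) - 421*(-21)) = sqrt((11 + 66) + 8841) = sqrt(77 + 8841) = sqrt(8918) = 7*sqrt(182)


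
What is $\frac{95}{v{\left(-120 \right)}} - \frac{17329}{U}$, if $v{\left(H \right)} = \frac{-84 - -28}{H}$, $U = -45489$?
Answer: $\frac{64943128}{318423} \approx 203.95$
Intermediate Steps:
$v{\left(H \right)} = - \frac{56}{H}$ ($v{\left(H \right)} = \frac{-84 + 28}{H} = - \frac{56}{H}$)
$\frac{95}{v{\left(-120 \right)}} - \frac{17329}{U} = \frac{95}{\left(-56\right) \frac{1}{-120}} - \frac{17329}{-45489} = \frac{95}{\left(-56\right) \left(- \frac{1}{120}\right)} - - \frac{17329}{45489} = \frac{95}{\frac{7}{15}} + \frac{17329}{45489} = 95 \cdot \frac{15}{7} + \frac{17329}{45489} = \frac{1425}{7} + \frac{17329}{45489} = \frac{64943128}{318423}$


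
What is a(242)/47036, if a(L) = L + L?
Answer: 11/1069 ≈ 0.010290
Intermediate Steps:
a(L) = 2*L
a(242)/47036 = (2*242)/47036 = 484*(1/47036) = 11/1069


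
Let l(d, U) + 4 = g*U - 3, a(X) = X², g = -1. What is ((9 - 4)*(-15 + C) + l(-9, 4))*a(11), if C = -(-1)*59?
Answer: 25289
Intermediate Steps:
C = 59 (C = -1*(-59) = 59)
l(d, U) = -7 - U (l(d, U) = -4 + (-U - 3) = -4 + (-3 - U) = -7 - U)
((9 - 4)*(-15 + C) + l(-9, 4))*a(11) = ((9 - 4)*(-15 + 59) + (-7 - 1*4))*11² = (5*44 + (-7 - 4))*121 = (220 - 11)*121 = 209*121 = 25289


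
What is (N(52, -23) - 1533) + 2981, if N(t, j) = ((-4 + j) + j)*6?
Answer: 1148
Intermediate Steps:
N(t, j) = -24 + 12*j (N(t, j) = (-4 + 2*j)*6 = -24 + 12*j)
(N(52, -23) - 1533) + 2981 = ((-24 + 12*(-23)) - 1533) + 2981 = ((-24 - 276) - 1533) + 2981 = (-300 - 1533) + 2981 = -1833 + 2981 = 1148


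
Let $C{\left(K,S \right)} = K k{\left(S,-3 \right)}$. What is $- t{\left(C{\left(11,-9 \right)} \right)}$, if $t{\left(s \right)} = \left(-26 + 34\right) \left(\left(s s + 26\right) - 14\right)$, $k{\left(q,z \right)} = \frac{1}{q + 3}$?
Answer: $- \frac{1106}{9} \approx -122.89$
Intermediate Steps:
$k{\left(q,z \right)} = \frac{1}{3 + q}$
$C{\left(K,S \right)} = \frac{K}{3 + S}$
$t{\left(s \right)} = 96 + 8 s^{2}$ ($t{\left(s \right)} = 8 \left(\left(s^{2} + 26\right) - 14\right) = 8 \left(\left(26 + s^{2}\right) - 14\right) = 8 \left(12 + s^{2}\right) = 96 + 8 s^{2}$)
$- t{\left(C{\left(11,-9 \right)} \right)} = - (96 + 8 \left(\frac{11}{3 - 9}\right)^{2}) = - (96 + 8 \left(\frac{11}{-6}\right)^{2}) = - (96 + 8 \left(11 \left(- \frac{1}{6}\right)\right)^{2}) = - (96 + 8 \left(- \frac{11}{6}\right)^{2}) = - (96 + 8 \cdot \frac{121}{36}) = - (96 + \frac{242}{9}) = \left(-1\right) \frac{1106}{9} = - \frac{1106}{9}$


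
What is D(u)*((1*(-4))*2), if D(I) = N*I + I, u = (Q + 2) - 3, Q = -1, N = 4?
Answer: 80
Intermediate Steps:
u = -2 (u = (-1 + 2) - 3 = 1 - 3 = -2)
D(I) = 5*I (D(I) = 4*I + I = 5*I)
D(u)*((1*(-4))*2) = (5*(-2))*((1*(-4))*2) = -(-40)*2 = -10*(-8) = 80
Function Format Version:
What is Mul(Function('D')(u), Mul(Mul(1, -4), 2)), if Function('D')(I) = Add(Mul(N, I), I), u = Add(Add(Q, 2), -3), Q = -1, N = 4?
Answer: 80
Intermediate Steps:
u = -2 (u = Add(Add(-1, 2), -3) = Add(1, -3) = -2)
Function('D')(I) = Mul(5, I) (Function('D')(I) = Add(Mul(4, I), I) = Mul(5, I))
Mul(Function('D')(u), Mul(Mul(1, -4), 2)) = Mul(Mul(5, -2), Mul(Mul(1, -4), 2)) = Mul(-10, Mul(-4, 2)) = Mul(-10, -8) = 80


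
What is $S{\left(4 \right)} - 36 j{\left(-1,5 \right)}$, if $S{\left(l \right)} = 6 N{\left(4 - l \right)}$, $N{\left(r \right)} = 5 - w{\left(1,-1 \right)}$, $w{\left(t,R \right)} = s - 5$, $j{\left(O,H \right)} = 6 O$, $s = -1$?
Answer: $282$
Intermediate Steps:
$w{\left(t,R \right)} = -6$ ($w{\left(t,R \right)} = -1 - 5 = -6$)
$N{\left(r \right)} = 11$ ($N{\left(r \right)} = 5 - -6 = 5 + 6 = 11$)
$S{\left(l \right)} = 66$ ($S{\left(l \right)} = 6 \cdot 11 = 66$)
$S{\left(4 \right)} - 36 j{\left(-1,5 \right)} = 66 - 36 \cdot 6 \left(-1\right) = 66 - -216 = 66 + 216 = 282$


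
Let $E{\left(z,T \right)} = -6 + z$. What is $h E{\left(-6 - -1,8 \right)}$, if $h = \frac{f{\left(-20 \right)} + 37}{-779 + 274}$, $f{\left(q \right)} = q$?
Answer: $\frac{187}{505} \approx 0.3703$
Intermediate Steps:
$h = - \frac{17}{505}$ ($h = \frac{-20 + 37}{-779 + 274} = \frac{17}{-505} = 17 \left(- \frac{1}{505}\right) = - \frac{17}{505} \approx -0.033663$)
$h E{\left(-6 - -1,8 \right)} = - \frac{17 \left(-6 - 5\right)}{505} = \left(- \frac{17}{505}\right) \left(-11\right) = \frac{187}{505}$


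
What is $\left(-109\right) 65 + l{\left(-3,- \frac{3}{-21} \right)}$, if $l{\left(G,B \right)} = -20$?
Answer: $-7105$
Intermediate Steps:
$\left(-109\right) 65 + l{\left(-3,- \frac{3}{-21} \right)} = \left(-109\right) 65 - 20 = -7085 - 20 = -7105$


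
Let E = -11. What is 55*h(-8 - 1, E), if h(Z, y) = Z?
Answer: -495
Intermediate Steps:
55*h(-8 - 1, E) = 55*(-8 - 1) = 55*(-9) = -495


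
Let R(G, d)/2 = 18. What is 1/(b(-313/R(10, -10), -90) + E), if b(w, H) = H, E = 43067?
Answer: 1/42977 ≈ 2.3268e-5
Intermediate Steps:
R(G, d) = 36 (R(G, d) = 2*18 = 36)
1/(b(-313/R(10, -10), -90) + E) = 1/(-90 + 43067) = 1/42977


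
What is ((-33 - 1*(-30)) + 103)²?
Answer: 10000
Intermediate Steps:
((-33 - 1*(-30)) + 103)² = ((-33 + 30) + 103)² = (-3 + 103)² = 100² = 10000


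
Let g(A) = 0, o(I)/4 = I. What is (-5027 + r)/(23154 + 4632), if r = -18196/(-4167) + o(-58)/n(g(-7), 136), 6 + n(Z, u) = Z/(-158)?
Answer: -20768189/115784262 ≈ -0.17937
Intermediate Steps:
o(I) = 4*I
n(Z, u) = -6 - Z/158 (n(Z, u) = -6 + Z/(-158) = -6 + Z*(-1/158) = -6 - Z/158)
r = 179320/4167 (r = -18196/(-4167) + (4*(-58))/(-6 - 1/158*0) = -18196*(-1/4167) - 232/(-6 + 0) = 18196/4167 - 232/(-6) = 18196/4167 - 232*(-⅙) = 18196/4167 + 116/3 = 179320/4167 ≈ 43.033)
(-5027 + r)/(23154 + 4632) = (-5027 + 179320/4167)/(23154 + 4632) = -20768189/4167/27786 = -20768189/4167*1/27786 = -20768189/115784262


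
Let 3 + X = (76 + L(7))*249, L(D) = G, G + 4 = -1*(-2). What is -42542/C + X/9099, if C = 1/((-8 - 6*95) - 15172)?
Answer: 677406903547/1011 ≈ 6.7004e+8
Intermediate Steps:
G = -2 (G = -4 - 1*(-2) = -4 + 2 = -2)
L(D) = -2
X = 18423 (X = -3 + (76 - 2)*249 = -3 + 74*249 = -3 + 18426 = 18423)
C = -1/15750 (C = 1/((-8 - 570) - 15172) = 1/(-578 - 15172) = 1/(-15750) = -1/15750 ≈ -6.3492e-5)
-42542/C + X/9099 = -42542/(-1/15750) + 18423/9099 = -42542*(-15750) + 18423*(1/9099) = 670036500 + 2047/1011 = 677406903547/1011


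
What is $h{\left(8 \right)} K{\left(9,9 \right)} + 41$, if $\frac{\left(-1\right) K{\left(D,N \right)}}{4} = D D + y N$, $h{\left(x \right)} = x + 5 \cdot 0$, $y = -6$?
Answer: $-823$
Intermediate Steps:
$h{\left(x \right)} = x$ ($h{\left(x \right)} = x + 0 = x$)
$K{\left(D,N \right)} = - 4 D^{2} + 24 N$ ($K{\left(D,N \right)} = - 4 \left(D D - 6 N\right) = - 4 \left(D^{2} - 6 N\right) = - 4 D^{2} + 24 N$)
$h{\left(8 \right)} K{\left(9,9 \right)} + 41 = 8 \left(- 4 \cdot 9^{2} + 24 \cdot 9\right) + 41 = 8 \left(\left(-4\right) 81 + 216\right) + 41 = 8 \left(-324 + 216\right) + 41 = 8 \left(-108\right) + 41 = -864 + 41 = -823$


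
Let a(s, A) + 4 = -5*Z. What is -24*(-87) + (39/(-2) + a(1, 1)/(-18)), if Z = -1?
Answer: 18616/9 ≈ 2068.4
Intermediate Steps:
a(s, A) = 1 (a(s, A) = -4 - 5*(-1) = -4 + 5 = 1)
-24*(-87) + (39/(-2) + a(1, 1)/(-18)) = -24*(-87) + (39/(-2) + 1/(-18)) = 2088 + (39*(-1/2) + 1*(-1/18)) = 2088 + (-39/2 - 1/18) = 2088 - 176/9 = 18616/9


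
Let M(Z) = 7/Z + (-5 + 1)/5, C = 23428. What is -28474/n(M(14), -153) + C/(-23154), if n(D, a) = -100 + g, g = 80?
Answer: 164704609/115770 ≈ 1422.7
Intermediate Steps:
M(Z) = -4/5 + 7/Z (M(Z) = 7/Z - 4*1/5 = 7/Z - 4/5 = -4/5 + 7/Z)
n(D, a) = -20 (n(D, a) = -100 + 80 = -20)
-28474/n(M(14), -153) + C/(-23154) = -28474/(-20) + 23428/(-23154) = -28474*(-1/20) + 23428*(-1/23154) = 14237/10 - 11714/11577 = 164704609/115770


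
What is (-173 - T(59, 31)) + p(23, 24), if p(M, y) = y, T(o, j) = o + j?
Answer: -239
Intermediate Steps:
T(o, j) = j + o
(-173 - T(59, 31)) + p(23, 24) = (-173 - (31 + 59)) + 24 = (-173 - 1*90) + 24 = (-173 - 90) + 24 = -263 + 24 = -239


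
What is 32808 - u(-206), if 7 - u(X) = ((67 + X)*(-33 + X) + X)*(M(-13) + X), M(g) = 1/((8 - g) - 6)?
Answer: -6766088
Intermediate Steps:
M(g) = 1/(2 - g)
u(X) = 7 - (1/15 + X)*(X + (-33 + X)*(67 + X)) (u(X) = 7 - ((67 + X)*(-33 + X) + X)*(-1/(-2 - 13) + X) = 7 - ((-33 + X)*(67 + X) + X)*(-1/(-15) + X) = 7 - (X + (-33 + X)*(67 + X))*(-1*(-1/15) + X) = 7 - (X + (-33 + X)*(67 + X))*(1/15 + X) = 7 - (1/15 + X)*(X + (-33 + X)*(67 + X)))
32808 - u(-206) = 32808 - (772/5 - 1*(-206)³ - 526/15*(-206)² + (6626/3)*(-206)) = 32808 - (772/5 - 1*(-8741816) - 526/15*42436 - 1364956/3) = 32808 - (772/5 + 8741816 - 22321336/15 - 1364956/3) = 32808 - 1*6798896 = 32808 - 6798896 = -6766088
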